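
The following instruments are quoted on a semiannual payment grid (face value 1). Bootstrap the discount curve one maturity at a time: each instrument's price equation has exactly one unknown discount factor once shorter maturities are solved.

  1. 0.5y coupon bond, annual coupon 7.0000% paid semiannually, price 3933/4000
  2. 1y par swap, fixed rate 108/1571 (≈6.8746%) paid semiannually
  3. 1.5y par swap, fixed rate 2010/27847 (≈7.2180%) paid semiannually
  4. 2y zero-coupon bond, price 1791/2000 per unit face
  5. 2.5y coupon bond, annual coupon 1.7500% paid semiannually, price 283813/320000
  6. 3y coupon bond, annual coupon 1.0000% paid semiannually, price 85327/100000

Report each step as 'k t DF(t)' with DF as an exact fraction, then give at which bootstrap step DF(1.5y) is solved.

step 1 [0.5y] bond c/2=7/200: DF=(3933/4000 − 7/200·(0))/(1+7/200) = 19/20 ≈ 0.950000
step 2 [1y] swap r/2=54/1571: DF=(1 − 54/1571·(0.950000))/(1+54/1571) = 1169/1250 ≈ 0.935200
step 3 [1.5y] swap r/2=1005/27847: DF=(1 − 1005/27847·(0.950000+0.935200))/(1+1005/27847) = 1799/2000 ≈ 0.899500
step 4 [2y] zero: DF = P = 1791/2000 ≈ 0.895500
step 5 [2.5y] bond c/2=7/800: DF=(283813/320000 − 7/800·(0.950000+0.935200+0.899500+0.895500))/(1+7/800) = 8473/10000 ≈ 0.847300
step 6 [3y] bond c/2=1/200: DF=(85327/100000 − 1/200·(0.950000+0.935200+0.899500+0.895500+0.847300))/(1+1/200) = 1653/2000 ≈ 0.826500

1 1/2 19/20
2 1 1169/1250
3 3/2 1799/2000
4 2 1791/2000
5 5/2 8473/10000
6 3 1653/2000
DF(1.5y) is solved at step 3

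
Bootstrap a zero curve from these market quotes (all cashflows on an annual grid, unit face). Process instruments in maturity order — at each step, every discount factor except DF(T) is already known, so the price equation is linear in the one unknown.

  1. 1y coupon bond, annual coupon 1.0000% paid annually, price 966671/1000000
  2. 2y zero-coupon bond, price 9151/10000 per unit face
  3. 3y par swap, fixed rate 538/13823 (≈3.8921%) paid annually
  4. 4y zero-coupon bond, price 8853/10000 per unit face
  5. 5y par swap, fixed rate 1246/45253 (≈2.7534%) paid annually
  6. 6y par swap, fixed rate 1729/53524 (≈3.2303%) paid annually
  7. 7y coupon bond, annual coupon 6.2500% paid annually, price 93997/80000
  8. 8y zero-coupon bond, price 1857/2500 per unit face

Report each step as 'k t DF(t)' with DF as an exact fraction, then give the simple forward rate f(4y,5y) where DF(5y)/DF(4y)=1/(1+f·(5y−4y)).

step 1 [1y] bond c/1=1/100: DF=(966671/1000000 − 1/100·(0))/(1+1/100) = 9571/10000 ≈ 0.957100
step 2 [2y] zero: DF = P = 9151/10000 ≈ 0.915100
step 3 [3y] swap r/1=538/13823: DF=(1 − 538/13823·(0.957100+0.915100))/(1+538/13823) = 2231/2500 ≈ 0.892400
step 4 [4y] zero: DF = P = 8853/10000 ≈ 0.885300
step 5 [5y] swap r/1=1246/45253: DF=(1 − 1246/45253·(0.957100+0.915100+0.892400+0.885300))/(1+1246/45253) = 4377/5000 ≈ 0.875400
step 6 [6y] swap r/1=1729/53524: DF=(1 − 1729/53524·(0.957100+0.915100+0.892400+0.885300+0.875400))/(1+1729/53524) = 8271/10000 ≈ 0.827100
step 7 [7y] bond c/1=1/16: DF=(93997/80000 − 1/16·(0.957100+0.915100+0.892400+0.885300+0.875400+0.827100))/(1+1/16) = 791/1000 ≈ 0.791000
step 8 [8y] zero: DF = P = 1857/2500 ≈ 0.742800

1 1 9571/10000
2 2 9151/10000
3 3 2231/2500
4 4 8853/10000
5 5 4377/5000
6 6 8271/10000
7 7 791/1000
8 8 1857/2500
f(4y,5y) = ((8853/10000)/(4377/5000) − 1)/(1) = 33/2918 ≈ 1.1309%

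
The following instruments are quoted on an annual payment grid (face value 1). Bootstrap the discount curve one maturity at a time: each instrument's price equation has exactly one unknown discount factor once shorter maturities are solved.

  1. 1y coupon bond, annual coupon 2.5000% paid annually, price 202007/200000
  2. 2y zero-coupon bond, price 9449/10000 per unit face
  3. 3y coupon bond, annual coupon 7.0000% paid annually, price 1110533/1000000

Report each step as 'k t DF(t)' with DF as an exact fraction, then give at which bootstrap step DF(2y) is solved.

1 1 4927/5000
2 2 9449/10000
3 3 2279/2500
DF(2y) is solved at step 2

step 1 [1y] bond c/1=1/40: DF=(202007/200000 − 1/40·(0))/(1+1/40) = 4927/5000 ≈ 0.985400
step 2 [2y] zero: DF = P = 9449/10000 ≈ 0.944900
step 3 [3y] bond c/1=7/100: DF=(1110533/1000000 − 7/100·(0.985400+0.944900))/(1+7/100) = 2279/2500 ≈ 0.911600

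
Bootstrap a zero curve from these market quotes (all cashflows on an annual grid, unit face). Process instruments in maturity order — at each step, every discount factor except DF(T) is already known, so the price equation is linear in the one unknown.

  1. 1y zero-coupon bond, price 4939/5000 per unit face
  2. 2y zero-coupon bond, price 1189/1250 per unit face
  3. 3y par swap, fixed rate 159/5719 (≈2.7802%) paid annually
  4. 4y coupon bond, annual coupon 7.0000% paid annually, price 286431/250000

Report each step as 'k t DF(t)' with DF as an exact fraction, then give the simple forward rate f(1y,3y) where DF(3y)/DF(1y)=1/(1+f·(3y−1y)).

1 1 4939/5000
2 2 1189/1250
3 3 1841/2000
4 4 8837/10000
f(1y,3y) = ((4939/5000)/(1841/2000) − 1)/(2) = 673/18410 ≈ 3.6556%

step 1 [1y] zero: DF = P = 4939/5000 ≈ 0.987800
step 2 [2y] zero: DF = P = 1189/1250 ≈ 0.951200
step 3 [3y] swap r/1=159/5719: DF=(1 − 159/5719·(0.987800+0.951200))/(1+159/5719) = 1841/2000 ≈ 0.920500
step 4 [4y] bond c/1=7/100: DF=(286431/250000 − 7/100·(0.987800+0.951200+0.920500))/(1+7/100) = 8837/10000 ≈ 0.883700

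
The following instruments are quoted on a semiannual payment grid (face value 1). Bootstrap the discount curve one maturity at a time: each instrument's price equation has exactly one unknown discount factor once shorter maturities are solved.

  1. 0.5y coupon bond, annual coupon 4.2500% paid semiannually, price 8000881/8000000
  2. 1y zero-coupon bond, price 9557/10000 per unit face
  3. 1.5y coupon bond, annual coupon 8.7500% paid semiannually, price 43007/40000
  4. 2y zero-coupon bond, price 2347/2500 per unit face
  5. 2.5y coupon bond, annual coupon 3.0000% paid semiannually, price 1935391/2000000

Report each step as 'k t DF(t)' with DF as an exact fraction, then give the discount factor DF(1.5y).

1 1/2 9793/10000
2 1 9557/10000
3 3/2 949/1000
4 2 2347/2500
5 5/2 8969/10000
DF(1.5y) = 949/1000 ≈ 0.949000

step 1 [0.5y] bond c/2=17/800: DF=(8000881/8000000 − 17/800·(0))/(1+17/800) = 9793/10000 ≈ 0.979300
step 2 [1y] zero: DF = P = 9557/10000 ≈ 0.955700
step 3 [1.5y] bond c/2=7/160: DF=(43007/40000 − 7/160·(0.979300+0.955700))/(1+7/160) = 949/1000 ≈ 0.949000
step 4 [2y] zero: DF = P = 2347/2500 ≈ 0.938800
step 5 [2.5y] bond c/2=3/200: DF=(1935391/2000000 − 3/200·(0.979300+0.955700+0.949000+0.938800))/(1+3/200) = 8969/10000 ≈ 0.896900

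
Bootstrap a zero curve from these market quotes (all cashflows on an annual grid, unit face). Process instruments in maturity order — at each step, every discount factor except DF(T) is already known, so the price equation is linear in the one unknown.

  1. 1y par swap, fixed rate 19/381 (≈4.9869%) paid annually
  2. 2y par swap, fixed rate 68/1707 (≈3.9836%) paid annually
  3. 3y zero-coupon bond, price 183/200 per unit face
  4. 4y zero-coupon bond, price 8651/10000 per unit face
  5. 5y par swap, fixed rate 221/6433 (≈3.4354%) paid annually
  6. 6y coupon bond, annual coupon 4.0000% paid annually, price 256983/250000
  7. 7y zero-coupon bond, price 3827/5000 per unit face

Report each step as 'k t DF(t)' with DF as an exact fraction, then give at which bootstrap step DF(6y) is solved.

1 1 381/400
2 2 2313/2500
3 3 183/200
4 4 8651/10000
5 5 8453/10000
6 6 1019/1250
7 7 3827/5000
DF(6y) is solved at step 6

step 1 [1y] swap r/1=19/381: DF=(1 − 19/381·(0))/(1+19/381) = 381/400 ≈ 0.952500
step 2 [2y] swap r/1=68/1707: DF=(1 − 68/1707·(0.952500))/(1+68/1707) = 2313/2500 ≈ 0.925200
step 3 [3y] zero: DF = P = 183/200 ≈ 0.915000
step 4 [4y] zero: DF = P = 8651/10000 ≈ 0.865100
step 5 [5y] swap r/1=221/6433: DF=(1 − 221/6433·(0.952500+0.925200+0.915000+0.865100))/(1+221/6433) = 8453/10000 ≈ 0.845300
step 6 [6y] bond c/1=1/25: DF=(256983/250000 − 1/25·(0.952500+0.925200+0.915000+0.865100+0.845300))/(1+1/25) = 1019/1250 ≈ 0.815200
step 7 [7y] zero: DF = P = 3827/5000 ≈ 0.765400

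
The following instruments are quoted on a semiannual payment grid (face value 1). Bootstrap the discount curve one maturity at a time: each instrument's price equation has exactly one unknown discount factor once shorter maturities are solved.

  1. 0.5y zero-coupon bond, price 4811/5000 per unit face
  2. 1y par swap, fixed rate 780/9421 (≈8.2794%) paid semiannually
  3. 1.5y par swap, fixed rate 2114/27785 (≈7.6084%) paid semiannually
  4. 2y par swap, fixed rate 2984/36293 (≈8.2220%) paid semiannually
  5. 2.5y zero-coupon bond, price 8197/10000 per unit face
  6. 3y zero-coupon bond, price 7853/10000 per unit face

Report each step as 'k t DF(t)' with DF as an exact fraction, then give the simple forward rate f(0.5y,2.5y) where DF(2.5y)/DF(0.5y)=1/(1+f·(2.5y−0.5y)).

1 1/2 4811/5000
2 1 461/500
3 3/2 8943/10000
4 2 2127/2500
5 5/2 8197/10000
6 3 7853/10000
f(0.5y,2.5y) = ((4811/5000)/(8197/10000) − 1)/(2) = 1425/16394 ≈ 8.6922%

step 1 [0.5y] zero: DF = P = 4811/5000 ≈ 0.962200
step 2 [1y] swap r/2=390/9421: DF=(1 − 390/9421·(0.962200))/(1+390/9421) = 461/500 ≈ 0.922000
step 3 [1.5y] swap r/2=1057/27785: DF=(1 − 1057/27785·(0.962200+0.922000))/(1+1057/27785) = 8943/10000 ≈ 0.894300
step 4 [2y] swap r/2=1492/36293: DF=(1 − 1492/36293·(0.962200+0.922000+0.894300))/(1+1492/36293) = 2127/2500 ≈ 0.850800
step 5 [2.5y] zero: DF = P = 8197/10000 ≈ 0.819700
step 6 [3y] zero: DF = P = 7853/10000 ≈ 0.785300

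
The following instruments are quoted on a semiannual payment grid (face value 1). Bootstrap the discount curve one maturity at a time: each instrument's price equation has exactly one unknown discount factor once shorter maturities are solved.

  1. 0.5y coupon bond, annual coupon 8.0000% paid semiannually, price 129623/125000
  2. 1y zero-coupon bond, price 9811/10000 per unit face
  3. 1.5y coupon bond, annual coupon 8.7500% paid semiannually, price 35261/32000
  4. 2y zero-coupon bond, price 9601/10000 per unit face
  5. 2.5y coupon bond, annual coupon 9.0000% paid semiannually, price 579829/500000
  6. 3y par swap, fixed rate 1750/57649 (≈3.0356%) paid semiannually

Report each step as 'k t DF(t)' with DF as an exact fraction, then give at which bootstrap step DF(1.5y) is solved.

step 1 [0.5y] bond c/2=1/25: DF=(129623/125000 − 1/25·(0))/(1+1/25) = 9971/10000 ≈ 0.997100
step 2 [1y] zero: DF = P = 9811/10000 ≈ 0.981100
step 3 [1.5y] bond c/2=7/160: DF=(35261/32000 − 7/160·(0.997100+0.981100))/(1+7/160) = 608/625 ≈ 0.972800
step 4 [2y] zero: DF = P = 9601/10000 ≈ 0.960100
step 5 [2.5y] bond c/2=9/200: DF=(579829/500000 − 9/200·(0.997100+0.981100+0.972800+0.960100))/(1+9/200) = 9413/10000 ≈ 0.941300
step 6 [3y] swap r/2=875/57649: DF=(1 − 875/57649·(0.997100+0.981100+0.972800+0.960100+0.941300))/(1+875/57649) = 73/80 ≈ 0.912500

1 1/2 9971/10000
2 1 9811/10000
3 3/2 608/625
4 2 9601/10000
5 5/2 9413/10000
6 3 73/80
DF(1.5y) is solved at step 3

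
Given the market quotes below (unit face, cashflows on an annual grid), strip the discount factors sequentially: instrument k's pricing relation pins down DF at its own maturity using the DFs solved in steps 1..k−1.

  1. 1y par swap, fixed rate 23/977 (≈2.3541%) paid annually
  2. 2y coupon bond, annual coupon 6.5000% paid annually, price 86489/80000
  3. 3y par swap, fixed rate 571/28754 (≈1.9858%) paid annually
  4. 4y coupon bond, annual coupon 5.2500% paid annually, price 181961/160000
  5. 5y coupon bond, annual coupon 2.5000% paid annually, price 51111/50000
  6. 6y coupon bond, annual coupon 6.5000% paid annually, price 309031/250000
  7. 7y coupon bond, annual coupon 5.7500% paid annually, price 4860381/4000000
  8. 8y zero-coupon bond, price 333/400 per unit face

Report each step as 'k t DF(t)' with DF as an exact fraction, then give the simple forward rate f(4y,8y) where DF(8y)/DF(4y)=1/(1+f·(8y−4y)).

1 1 977/1000
2 2 1911/2000
3 3 9429/10000
4 4 9371/10000
5 5 9043/10000
6 6 1091/1250
7 7 8451/10000
8 8 333/400
f(4y,8y) = ((9371/10000)/(333/400) − 1)/(4) = 523/16650 ≈ 3.1411%

step 1 [1y] swap r/1=23/977: DF=(1 − 23/977·(0))/(1+23/977) = 977/1000 ≈ 0.977000
step 2 [2y] bond c/1=13/200: DF=(86489/80000 − 13/200·(0.977000))/(1+13/200) = 1911/2000 ≈ 0.955500
step 3 [3y] swap r/1=571/28754: DF=(1 − 571/28754·(0.977000+0.955500))/(1+571/28754) = 9429/10000 ≈ 0.942900
step 4 [4y] bond c/1=21/400: DF=(181961/160000 − 21/400·(0.977000+0.955500+0.942900))/(1+21/400) = 9371/10000 ≈ 0.937100
step 5 [5y] bond c/1=1/40: DF=(51111/50000 − 1/40·(0.977000+0.955500+0.942900+0.937100))/(1+1/40) = 9043/10000 ≈ 0.904300
step 6 [6y] bond c/1=13/200: DF=(309031/250000 − 13/200·(0.977000+0.955500+0.942900+0.937100+0.904300))/(1+13/200) = 1091/1250 ≈ 0.872800
step 7 [7y] bond c/1=23/400: DF=(4860381/4000000 − 23/400·(0.977000+0.955500+0.942900+0.937100+0.904300+0.872800))/(1+23/400) = 8451/10000 ≈ 0.845100
step 8 [8y] zero: DF = P = 333/400 ≈ 0.832500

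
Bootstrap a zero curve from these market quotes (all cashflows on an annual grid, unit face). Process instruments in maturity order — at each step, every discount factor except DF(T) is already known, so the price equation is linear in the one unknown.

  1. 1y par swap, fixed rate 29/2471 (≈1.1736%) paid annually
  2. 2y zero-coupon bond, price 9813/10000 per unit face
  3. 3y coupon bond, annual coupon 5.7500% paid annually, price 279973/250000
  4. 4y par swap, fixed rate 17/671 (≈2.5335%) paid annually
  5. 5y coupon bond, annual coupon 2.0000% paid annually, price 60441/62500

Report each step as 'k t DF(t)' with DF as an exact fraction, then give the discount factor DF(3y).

1 1 2471/2500
2 2 9813/10000
3 3 9519/10000
4 4 9031/10000
5 5 8731/10000
DF(3y) = 9519/10000 ≈ 0.951900

step 1 [1y] swap r/1=29/2471: DF=(1 − 29/2471·(0))/(1+29/2471) = 2471/2500 ≈ 0.988400
step 2 [2y] zero: DF = P = 9813/10000 ≈ 0.981300
step 3 [3y] bond c/1=23/400: DF=(279973/250000 − 23/400·(0.988400+0.981300))/(1+23/400) = 9519/10000 ≈ 0.951900
step 4 [4y] swap r/1=17/671: DF=(1 − 17/671·(0.988400+0.981300+0.951900))/(1+17/671) = 9031/10000 ≈ 0.903100
step 5 [5y] bond c/1=1/50: DF=(60441/62500 − 1/50·(0.988400+0.981300+0.951900+0.903100))/(1+1/50) = 8731/10000 ≈ 0.873100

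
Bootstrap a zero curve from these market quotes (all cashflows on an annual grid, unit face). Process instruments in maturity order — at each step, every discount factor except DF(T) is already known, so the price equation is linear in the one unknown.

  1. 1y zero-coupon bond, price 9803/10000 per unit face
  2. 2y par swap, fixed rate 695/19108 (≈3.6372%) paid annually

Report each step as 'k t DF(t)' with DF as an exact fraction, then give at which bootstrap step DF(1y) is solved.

1 1 9803/10000
2 2 1861/2000
DF(1y) is solved at step 1

step 1 [1y] zero: DF = P = 9803/10000 ≈ 0.980300
step 2 [2y] swap r/1=695/19108: DF=(1 − 695/19108·(0.980300))/(1+695/19108) = 1861/2000 ≈ 0.930500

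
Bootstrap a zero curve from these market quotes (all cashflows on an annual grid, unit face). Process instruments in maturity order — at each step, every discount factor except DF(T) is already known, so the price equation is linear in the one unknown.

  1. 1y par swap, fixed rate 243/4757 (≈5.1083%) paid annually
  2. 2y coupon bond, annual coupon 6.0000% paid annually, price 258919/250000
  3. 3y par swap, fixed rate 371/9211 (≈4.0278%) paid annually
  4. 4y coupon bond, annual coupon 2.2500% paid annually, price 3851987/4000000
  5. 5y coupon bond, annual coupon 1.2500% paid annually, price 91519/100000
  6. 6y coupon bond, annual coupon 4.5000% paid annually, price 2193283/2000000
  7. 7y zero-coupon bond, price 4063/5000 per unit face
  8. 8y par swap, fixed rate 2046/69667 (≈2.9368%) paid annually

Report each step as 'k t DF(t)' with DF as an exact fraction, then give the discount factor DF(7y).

step 1 [1y] swap r/1=243/4757: DF=(1 − 243/4757·(0))/(1+243/4757) = 4757/5000 ≈ 0.951400
step 2 [2y] bond c/1=3/50: DF=(258919/250000 − 3/50·(0.951400))/(1+3/50) = 577/625 ≈ 0.923200
step 3 [3y] swap r/1=371/9211: DF=(1 − 371/9211·(0.951400+0.923200))/(1+371/9211) = 8887/10000 ≈ 0.888700
step 4 [4y] bond c/1=9/400: DF=(3851987/4000000 − 9/400·(0.951400+0.923200+0.888700))/(1+9/400) = 881/1000 ≈ 0.881000
step 5 [5y] bond c/1=1/80: DF=(91519/100000 − 1/80·(0.951400+0.923200+0.888700+0.881000))/(1+1/80) = 8589/10000 ≈ 0.858900
step 6 [6y] bond c/1=9/200: DF=(2193283/2000000 − 9/200·(0.951400+0.923200+0.888700+0.881000+0.858900))/(1+9/200) = 1711/2000 ≈ 0.855500
step 7 [7y] zero: DF = P = 4063/5000 ≈ 0.812600
step 8 [8y] swap r/1=2046/69667: DF=(1 − 2046/69667·(0.951400+0.923200+0.888700+0.881000+0.858900+0.855500+0.812600))/(1+2046/69667) = 3977/5000 ≈ 0.795400

1 1 4757/5000
2 2 577/625
3 3 8887/10000
4 4 881/1000
5 5 8589/10000
6 6 1711/2000
7 7 4063/5000
8 8 3977/5000
DF(7y) = 4063/5000 ≈ 0.812600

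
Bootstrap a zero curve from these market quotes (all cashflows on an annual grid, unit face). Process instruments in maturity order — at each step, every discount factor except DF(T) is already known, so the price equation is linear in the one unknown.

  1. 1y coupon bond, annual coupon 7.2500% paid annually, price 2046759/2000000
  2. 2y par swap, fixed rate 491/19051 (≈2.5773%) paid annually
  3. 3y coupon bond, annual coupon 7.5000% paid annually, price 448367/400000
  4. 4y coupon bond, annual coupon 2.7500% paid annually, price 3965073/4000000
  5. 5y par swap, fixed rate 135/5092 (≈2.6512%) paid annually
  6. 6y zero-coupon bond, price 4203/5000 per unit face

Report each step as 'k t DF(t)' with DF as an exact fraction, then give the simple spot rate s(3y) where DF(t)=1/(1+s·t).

step 1 [1y] bond c/1=29/400: DF=(2046759/2000000 − 29/400·(0))/(1+29/400) = 4771/5000 ≈ 0.954200
step 2 [2y] swap r/1=491/19051: DF=(1 − 491/19051·(0.954200))/(1+491/19051) = 9509/10000 ≈ 0.950900
step 3 [3y] bond c/1=3/40: DF=(448367/400000 − 3/40·(0.954200+0.950900))/(1+3/40) = 4549/5000 ≈ 0.909800
step 4 [4y] bond c/1=11/400: DF=(3965073/4000000 − 11/400·(0.954200+0.950900+0.909800))/(1+11/400) = 4447/5000 ≈ 0.889400
step 5 [5y] swap r/1=135/5092: DF=(1 − 135/5092·(0.954200+0.950900+0.909800+0.889400))/(1+135/5092) = 1757/2000 ≈ 0.878500
step 6 [6y] zero: DF = P = 4203/5000 ≈ 0.840600

1 1 4771/5000
2 2 9509/10000
3 3 4549/5000
4 4 4447/5000
5 5 1757/2000
6 6 4203/5000
s(3y) = (1/(4549/5000) − 1)/(3) = 451/13647 ≈ 3.3048%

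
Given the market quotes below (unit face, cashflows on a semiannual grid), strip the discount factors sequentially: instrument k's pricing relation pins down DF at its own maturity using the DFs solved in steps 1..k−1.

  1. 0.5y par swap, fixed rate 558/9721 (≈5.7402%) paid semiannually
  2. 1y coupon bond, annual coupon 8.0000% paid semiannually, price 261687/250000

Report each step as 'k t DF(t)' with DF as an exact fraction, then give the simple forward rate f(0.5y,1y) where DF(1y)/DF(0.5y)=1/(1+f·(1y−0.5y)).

1 1/2 9721/10000
2 1 9691/10000
f(0.5y,1y) = ((9721/10000)/(9691/10000) − 1)/(1/2) = 60/9691 ≈ 0.6191%

step 1 [0.5y] swap r/2=279/9721: DF=(1 − 279/9721·(0))/(1+279/9721) = 9721/10000 ≈ 0.972100
step 2 [1y] bond c/2=1/25: DF=(261687/250000 − 1/25·(0.972100))/(1+1/25) = 9691/10000 ≈ 0.969100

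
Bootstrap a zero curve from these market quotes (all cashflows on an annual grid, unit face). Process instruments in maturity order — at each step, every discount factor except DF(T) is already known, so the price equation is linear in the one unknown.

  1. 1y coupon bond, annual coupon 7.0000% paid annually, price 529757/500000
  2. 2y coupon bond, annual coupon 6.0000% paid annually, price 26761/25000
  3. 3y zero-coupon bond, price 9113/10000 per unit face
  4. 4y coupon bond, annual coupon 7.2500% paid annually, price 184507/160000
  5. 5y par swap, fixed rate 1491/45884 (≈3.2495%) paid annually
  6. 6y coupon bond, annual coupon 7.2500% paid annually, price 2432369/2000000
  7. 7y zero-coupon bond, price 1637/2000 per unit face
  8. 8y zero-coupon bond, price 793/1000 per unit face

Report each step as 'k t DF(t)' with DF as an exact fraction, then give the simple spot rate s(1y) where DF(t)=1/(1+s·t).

1 1 4951/5000
2 2 4769/5000
3 3 9113/10000
4 4 4411/5000
5 5 8509/10000
6 6 4119/5000
7 7 1637/2000
8 8 793/1000
s(1y) = (1/(4951/5000) − 1)/(1) = 49/4951 ≈ 0.9897%

step 1 [1y] bond c/1=7/100: DF=(529757/500000 − 7/100·(0))/(1+7/100) = 4951/5000 ≈ 0.990200
step 2 [2y] bond c/1=3/50: DF=(26761/25000 − 3/50·(0.990200))/(1+3/50) = 4769/5000 ≈ 0.953800
step 3 [3y] zero: DF = P = 9113/10000 ≈ 0.911300
step 4 [4y] bond c/1=29/400: DF=(184507/160000 − 29/400·(0.990200+0.953800+0.911300))/(1+29/400) = 4411/5000 ≈ 0.882200
step 5 [5y] swap r/1=1491/45884: DF=(1 − 1491/45884·(0.990200+0.953800+0.911300+0.882200))/(1+1491/45884) = 8509/10000 ≈ 0.850900
step 6 [6y] bond c/1=29/400: DF=(2432369/2000000 − 29/400·(0.990200+0.953800+0.911300+0.882200+0.850900))/(1+29/400) = 4119/5000 ≈ 0.823800
step 7 [7y] zero: DF = P = 1637/2000 ≈ 0.818500
step 8 [8y] zero: DF = P = 793/1000 ≈ 0.793000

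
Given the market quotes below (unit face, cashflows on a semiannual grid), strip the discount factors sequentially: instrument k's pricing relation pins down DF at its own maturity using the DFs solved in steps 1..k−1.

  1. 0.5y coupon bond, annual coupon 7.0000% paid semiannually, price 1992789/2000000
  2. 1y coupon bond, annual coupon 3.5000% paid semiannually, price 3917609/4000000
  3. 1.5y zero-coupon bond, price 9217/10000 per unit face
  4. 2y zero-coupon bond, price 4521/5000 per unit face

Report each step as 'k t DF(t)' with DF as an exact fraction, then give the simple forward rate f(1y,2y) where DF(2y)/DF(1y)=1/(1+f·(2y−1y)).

step 1 [0.5y] bond c/2=7/200: DF=(1992789/2000000 − 7/200·(0))/(1+7/200) = 9627/10000 ≈ 0.962700
step 2 [1y] bond c/2=7/400: DF=(3917609/4000000 − 7/400·(0.962700))/(1+7/400) = 473/500 ≈ 0.946000
step 3 [1.5y] zero: DF = P = 9217/10000 ≈ 0.921700
step 4 [2y] zero: DF = P = 4521/5000 ≈ 0.904200

1 1/2 9627/10000
2 1 473/500
3 3/2 9217/10000
4 2 4521/5000
f(1y,2y) = ((473/500)/(4521/5000) − 1)/(1) = 19/411 ≈ 4.6229%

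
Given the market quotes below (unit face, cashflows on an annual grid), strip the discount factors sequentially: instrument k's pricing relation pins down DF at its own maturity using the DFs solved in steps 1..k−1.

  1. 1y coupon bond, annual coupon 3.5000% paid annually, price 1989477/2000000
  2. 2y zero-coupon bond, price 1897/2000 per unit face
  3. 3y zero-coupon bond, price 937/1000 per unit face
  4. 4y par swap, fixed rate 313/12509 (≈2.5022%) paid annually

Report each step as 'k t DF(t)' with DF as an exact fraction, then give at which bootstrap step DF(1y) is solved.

1 1 9611/10000
2 2 1897/2000
3 3 937/1000
4 4 9061/10000
DF(1y) is solved at step 1

step 1 [1y] bond c/1=7/200: DF=(1989477/2000000 − 7/200·(0))/(1+7/200) = 9611/10000 ≈ 0.961100
step 2 [2y] zero: DF = P = 1897/2000 ≈ 0.948500
step 3 [3y] zero: DF = P = 937/1000 ≈ 0.937000
step 4 [4y] swap r/1=313/12509: DF=(1 − 313/12509·(0.961100+0.948500+0.937000))/(1+313/12509) = 9061/10000 ≈ 0.906100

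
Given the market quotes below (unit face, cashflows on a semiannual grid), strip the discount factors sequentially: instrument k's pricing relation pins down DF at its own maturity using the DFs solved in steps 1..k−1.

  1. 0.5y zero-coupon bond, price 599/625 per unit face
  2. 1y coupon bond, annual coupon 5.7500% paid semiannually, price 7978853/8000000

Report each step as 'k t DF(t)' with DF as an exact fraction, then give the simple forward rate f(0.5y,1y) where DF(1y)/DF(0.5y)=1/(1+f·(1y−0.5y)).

step 1 [0.5y] zero: DF = P = 599/625 ≈ 0.958400
step 2 [1y] bond c/2=23/800: DF=(7978853/8000000 − 23/800·(0.958400))/(1+23/800) = 9427/10000 ≈ 0.942700

1 1/2 599/625
2 1 9427/10000
f(0.5y,1y) = ((599/625)/(9427/10000) − 1)/(1/2) = 314/9427 ≈ 3.3309%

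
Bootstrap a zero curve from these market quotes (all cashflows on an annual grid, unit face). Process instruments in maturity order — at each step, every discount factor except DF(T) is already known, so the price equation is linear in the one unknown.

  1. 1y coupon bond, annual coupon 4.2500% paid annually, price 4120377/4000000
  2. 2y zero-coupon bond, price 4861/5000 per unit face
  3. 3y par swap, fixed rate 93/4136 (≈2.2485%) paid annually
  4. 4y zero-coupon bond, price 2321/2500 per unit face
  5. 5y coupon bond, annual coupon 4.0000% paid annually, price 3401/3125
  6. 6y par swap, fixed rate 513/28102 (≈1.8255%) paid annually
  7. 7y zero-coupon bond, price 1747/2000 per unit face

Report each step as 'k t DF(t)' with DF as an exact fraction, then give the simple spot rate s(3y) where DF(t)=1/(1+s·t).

step 1 [1y] bond c/1=17/400: DF=(4120377/4000000 − 17/400·(0))/(1+17/400) = 9881/10000 ≈ 0.988100
step 2 [2y] zero: DF = P = 4861/5000 ≈ 0.972200
step 3 [3y] swap r/1=93/4136: DF=(1 − 93/4136·(0.988100+0.972200))/(1+93/4136) = 9349/10000 ≈ 0.934900
step 4 [4y] zero: DF = P = 2321/2500 ≈ 0.928400
step 5 [5y] bond c/1=1/25: DF=(3401/3125 − 1/25·(0.988100+0.972200+0.934900+0.928400))/(1+1/25) = 4497/5000 ≈ 0.899400
step 6 [6y] swap r/1=513/28102: DF=(1 − 513/28102·(0.988100+0.972200+0.934900+0.928400+0.899400))/(1+513/28102) = 4487/5000 ≈ 0.897400
step 7 [7y] zero: DF = P = 1747/2000 ≈ 0.873500

1 1 9881/10000
2 2 4861/5000
3 3 9349/10000
4 4 2321/2500
5 5 4497/5000
6 6 4487/5000
7 7 1747/2000
s(3y) = (1/(9349/10000) − 1)/(3) = 217/9349 ≈ 2.3211%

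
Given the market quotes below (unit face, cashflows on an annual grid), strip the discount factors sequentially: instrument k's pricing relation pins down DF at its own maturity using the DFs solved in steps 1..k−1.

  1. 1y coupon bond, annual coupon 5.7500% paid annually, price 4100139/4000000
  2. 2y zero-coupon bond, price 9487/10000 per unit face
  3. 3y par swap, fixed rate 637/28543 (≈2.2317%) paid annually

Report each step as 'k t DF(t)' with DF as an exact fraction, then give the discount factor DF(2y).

1 1 9693/10000
2 2 9487/10000
3 3 9363/10000
DF(2y) = 9487/10000 ≈ 0.948700

step 1 [1y] bond c/1=23/400: DF=(4100139/4000000 − 23/400·(0))/(1+23/400) = 9693/10000 ≈ 0.969300
step 2 [2y] zero: DF = P = 9487/10000 ≈ 0.948700
step 3 [3y] swap r/1=637/28543: DF=(1 − 637/28543·(0.969300+0.948700))/(1+637/28543) = 9363/10000 ≈ 0.936300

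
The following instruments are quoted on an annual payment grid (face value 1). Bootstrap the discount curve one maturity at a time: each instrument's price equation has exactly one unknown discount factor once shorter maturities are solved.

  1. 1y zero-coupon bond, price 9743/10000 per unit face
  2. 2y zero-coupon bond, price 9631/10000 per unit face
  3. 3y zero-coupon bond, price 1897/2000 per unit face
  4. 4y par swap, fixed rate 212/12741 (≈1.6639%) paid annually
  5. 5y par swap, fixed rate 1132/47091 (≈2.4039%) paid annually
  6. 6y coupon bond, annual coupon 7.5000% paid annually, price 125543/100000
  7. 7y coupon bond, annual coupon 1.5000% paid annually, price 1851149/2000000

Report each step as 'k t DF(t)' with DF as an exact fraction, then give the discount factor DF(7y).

1 1 9743/10000
2 2 9631/10000
3 3 1897/2000
4 4 2341/2500
5 5 2217/2500
6 6 8393/10000
7 7 8299/10000
DF(7y) = 8299/10000 ≈ 0.829900

step 1 [1y] zero: DF = P = 9743/10000 ≈ 0.974300
step 2 [2y] zero: DF = P = 9631/10000 ≈ 0.963100
step 3 [3y] zero: DF = P = 1897/2000 ≈ 0.948500
step 4 [4y] swap r/1=212/12741: DF=(1 − 212/12741·(0.974300+0.963100+0.948500))/(1+212/12741) = 2341/2500 ≈ 0.936400
step 5 [5y] swap r/1=1132/47091: DF=(1 − 1132/47091·(0.974300+0.963100+0.948500+0.936400))/(1+1132/47091) = 2217/2500 ≈ 0.886800
step 6 [6y] bond c/1=3/40: DF=(125543/100000 − 3/40·(0.974300+0.963100+0.948500+0.936400+0.886800))/(1+3/40) = 8393/10000 ≈ 0.839300
step 7 [7y] bond c/1=3/200: DF=(1851149/2000000 − 3/200·(0.974300+0.963100+0.948500+0.936400+0.886800+0.839300))/(1+3/200) = 8299/10000 ≈ 0.829900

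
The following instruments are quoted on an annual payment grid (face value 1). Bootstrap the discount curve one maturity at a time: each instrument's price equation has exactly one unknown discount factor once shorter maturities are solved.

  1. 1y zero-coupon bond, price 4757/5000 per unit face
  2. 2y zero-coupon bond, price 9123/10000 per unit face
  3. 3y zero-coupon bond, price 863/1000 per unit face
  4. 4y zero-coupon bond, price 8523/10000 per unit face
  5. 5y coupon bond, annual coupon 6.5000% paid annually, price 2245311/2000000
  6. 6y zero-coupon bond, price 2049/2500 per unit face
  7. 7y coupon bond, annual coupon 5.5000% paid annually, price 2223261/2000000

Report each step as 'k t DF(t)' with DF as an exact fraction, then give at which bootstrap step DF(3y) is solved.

step 1 [1y] zero: DF = P = 4757/5000 ≈ 0.951400
step 2 [2y] zero: DF = P = 9123/10000 ≈ 0.912300
step 3 [3y] zero: DF = P = 863/1000 ≈ 0.863000
step 4 [4y] zero: DF = P = 8523/10000 ≈ 0.852300
step 5 [5y] bond c/1=13/200: DF=(2245311/2000000 − 13/200·(0.951400+0.912300+0.863000+0.852300))/(1+13/200) = 8357/10000 ≈ 0.835700
step 6 [6y] zero: DF = P = 2049/2500 ≈ 0.819600
step 7 [7y] bond c/1=11/200: DF=(2223261/2000000 − 11/200·(0.951400+0.912300+0.863000+0.852300+0.835700+0.819600))/(1+11/200) = 488/625 ≈ 0.780800

1 1 4757/5000
2 2 9123/10000
3 3 863/1000
4 4 8523/10000
5 5 8357/10000
6 6 2049/2500
7 7 488/625
DF(3y) is solved at step 3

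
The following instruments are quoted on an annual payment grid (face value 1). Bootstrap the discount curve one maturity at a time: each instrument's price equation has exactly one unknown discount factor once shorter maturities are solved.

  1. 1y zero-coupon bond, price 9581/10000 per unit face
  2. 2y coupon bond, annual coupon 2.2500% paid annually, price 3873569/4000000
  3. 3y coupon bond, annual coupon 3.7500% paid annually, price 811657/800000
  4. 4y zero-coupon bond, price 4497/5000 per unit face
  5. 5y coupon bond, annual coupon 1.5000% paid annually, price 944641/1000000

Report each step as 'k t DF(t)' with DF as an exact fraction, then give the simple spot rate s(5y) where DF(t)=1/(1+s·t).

1 1 9581/10000
2 2 463/500
3 3 4549/5000
4 4 4497/5000
5 5 8761/10000
s(5y) = (1/(8761/10000) − 1)/(5) = 1239/43805 ≈ 2.8284%

step 1 [1y] zero: DF = P = 9581/10000 ≈ 0.958100
step 2 [2y] bond c/1=9/400: DF=(3873569/4000000 − 9/400·(0.958100))/(1+9/400) = 463/500 ≈ 0.926000
step 3 [3y] bond c/1=3/80: DF=(811657/800000 − 3/80·(0.958100+0.926000))/(1+3/80) = 4549/5000 ≈ 0.909800
step 4 [4y] zero: DF = P = 4497/5000 ≈ 0.899400
step 5 [5y] bond c/1=3/200: DF=(944641/1000000 − 3/200·(0.958100+0.926000+0.909800+0.899400))/(1+3/200) = 8761/10000 ≈ 0.876100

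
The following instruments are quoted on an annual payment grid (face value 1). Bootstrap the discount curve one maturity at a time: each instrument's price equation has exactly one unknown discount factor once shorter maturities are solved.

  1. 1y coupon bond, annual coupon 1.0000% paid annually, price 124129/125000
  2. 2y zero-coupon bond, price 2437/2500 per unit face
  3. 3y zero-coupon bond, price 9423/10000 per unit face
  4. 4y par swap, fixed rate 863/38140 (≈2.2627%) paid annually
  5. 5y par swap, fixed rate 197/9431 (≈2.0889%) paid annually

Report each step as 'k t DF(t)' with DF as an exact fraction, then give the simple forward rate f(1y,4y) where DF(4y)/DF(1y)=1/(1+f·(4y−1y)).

step 1 [1y] bond c/1=1/100: DF=(124129/125000 − 1/100·(0))/(1+1/100) = 1229/1250 ≈ 0.983200
step 2 [2y] zero: DF = P = 2437/2500 ≈ 0.974800
step 3 [3y] zero: DF = P = 9423/10000 ≈ 0.942300
step 4 [4y] swap r/1=863/38140: DF=(1 − 863/38140·(0.983200+0.974800+0.942300))/(1+863/38140) = 9137/10000 ≈ 0.913700
step 5 [5y] swap r/1=197/9431: DF=(1 − 197/9431·(0.983200+0.974800+0.942300+0.913700))/(1+197/9431) = 1803/2000 ≈ 0.901500

1 1 1229/1250
2 2 2437/2500
3 3 9423/10000
4 4 9137/10000
5 5 1803/2000
f(1y,4y) = ((1229/1250)/(9137/10000) − 1)/(3) = 695/27411 ≈ 2.5355%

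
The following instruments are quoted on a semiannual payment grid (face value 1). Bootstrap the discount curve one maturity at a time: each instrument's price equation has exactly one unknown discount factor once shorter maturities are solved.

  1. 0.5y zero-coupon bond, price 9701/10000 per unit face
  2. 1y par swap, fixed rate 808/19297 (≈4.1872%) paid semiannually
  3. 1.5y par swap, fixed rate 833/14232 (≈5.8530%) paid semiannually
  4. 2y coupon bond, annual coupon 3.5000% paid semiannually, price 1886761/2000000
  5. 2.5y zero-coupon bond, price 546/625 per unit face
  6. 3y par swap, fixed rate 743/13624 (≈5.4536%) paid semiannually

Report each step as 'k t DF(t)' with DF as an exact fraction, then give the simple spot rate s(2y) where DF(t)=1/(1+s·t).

1 1/2 9701/10000
2 1 2399/2500
3 3/2 9167/10000
4 2 4391/5000
5 5/2 546/625
6 3 4257/5000
s(2y) = (1/(4391/5000) − 1)/(2) = 609/8782 ≈ 6.9346%

step 1 [0.5y] zero: DF = P = 9701/10000 ≈ 0.970100
step 2 [1y] swap r/2=404/19297: DF=(1 − 404/19297·(0.970100))/(1+404/19297) = 2399/2500 ≈ 0.959600
step 3 [1.5y] swap r/2=833/28464: DF=(1 − 833/28464·(0.970100+0.959600))/(1+833/28464) = 9167/10000 ≈ 0.916700
step 4 [2y] bond c/2=7/400: DF=(1886761/2000000 − 7/400·(0.970100+0.959600+0.916700))/(1+7/400) = 4391/5000 ≈ 0.878200
step 5 [2.5y] zero: DF = P = 546/625 ≈ 0.873600
step 6 [3y] swap r/2=743/27248: DF=(1 − 743/27248·(0.970100+0.959600+0.916700+0.878200+0.873600))/(1+743/27248) = 4257/5000 ≈ 0.851400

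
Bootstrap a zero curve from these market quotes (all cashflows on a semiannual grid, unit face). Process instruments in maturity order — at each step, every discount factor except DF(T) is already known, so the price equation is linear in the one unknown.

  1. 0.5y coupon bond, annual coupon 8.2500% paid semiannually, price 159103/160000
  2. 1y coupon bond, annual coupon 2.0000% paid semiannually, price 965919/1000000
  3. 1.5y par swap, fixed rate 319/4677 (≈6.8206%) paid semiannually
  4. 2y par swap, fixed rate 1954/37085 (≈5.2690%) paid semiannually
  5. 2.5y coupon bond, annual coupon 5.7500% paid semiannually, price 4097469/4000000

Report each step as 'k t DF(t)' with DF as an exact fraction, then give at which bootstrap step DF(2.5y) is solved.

step 1 [0.5y] bond c/2=33/800: DF=(159103/160000 − 33/800·(0))/(1+33/800) = 191/200 ≈ 0.955000
step 2 [1y] bond c/2=1/100: DF=(965919/1000000 − 1/100·(0.955000))/(1+1/100) = 9469/10000 ≈ 0.946900
step 3 [1.5y] swap r/2=319/9354: DF=(1 − 319/9354·(0.955000+0.946900))/(1+319/9354) = 9043/10000 ≈ 0.904300
step 4 [2y] swap r/2=977/37085: DF=(1 − 977/37085·(0.955000+0.946900+0.904300))/(1+977/37085) = 9023/10000 ≈ 0.902300
step 5 [2.5y] bond c/2=23/800: DF=(4097469/4000000 − 23/800·(0.955000+0.946900+0.904300+0.902300))/(1+23/800) = 8921/10000 ≈ 0.892100

1 1/2 191/200
2 1 9469/10000
3 3/2 9043/10000
4 2 9023/10000
5 5/2 8921/10000
DF(2.5y) is solved at step 5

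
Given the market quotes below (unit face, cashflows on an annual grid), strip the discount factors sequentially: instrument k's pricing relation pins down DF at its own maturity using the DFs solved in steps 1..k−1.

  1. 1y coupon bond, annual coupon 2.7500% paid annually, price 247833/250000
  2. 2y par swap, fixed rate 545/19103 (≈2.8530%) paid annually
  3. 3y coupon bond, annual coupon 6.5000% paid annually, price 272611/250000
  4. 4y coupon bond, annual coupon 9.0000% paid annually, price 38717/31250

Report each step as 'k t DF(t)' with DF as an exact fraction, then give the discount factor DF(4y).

step 1 [1y] bond c/1=11/400: DF=(247833/250000 − 11/400·(0))/(1+11/400) = 603/625 ≈ 0.964800
step 2 [2y] swap r/1=545/19103: DF=(1 − 545/19103·(0.964800))/(1+545/19103) = 1891/2000 ≈ 0.945500
step 3 [3y] bond c/1=13/200: DF=(272611/250000 − 13/200·(0.964800+0.945500))/(1+13/200) = 9073/10000 ≈ 0.907300
step 4 [4y] bond c/1=9/100: DF=(38717/31250 − 9/100·(0.964800+0.945500+0.907300))/(1+9/100) = 113/125 ≈ 0.904000

1 1 603/625
2 2 1891/2000
3 3 9073/10000
4 4 113/125
DF(4y) = 113/125 ≈ 0.904000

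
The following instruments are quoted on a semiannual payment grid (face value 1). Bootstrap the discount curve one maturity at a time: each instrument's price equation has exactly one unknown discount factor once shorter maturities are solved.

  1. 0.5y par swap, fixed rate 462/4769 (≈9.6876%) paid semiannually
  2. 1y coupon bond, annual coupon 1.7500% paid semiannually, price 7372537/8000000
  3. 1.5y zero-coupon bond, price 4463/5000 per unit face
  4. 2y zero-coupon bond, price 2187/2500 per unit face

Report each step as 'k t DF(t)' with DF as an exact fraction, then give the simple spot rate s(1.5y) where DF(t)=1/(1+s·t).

1 1/2 4769/5000
2 1 9053/10000
3 3/2 4463/5000
4 2 2187/2500
s(1.5y) = (1/(4463/5000) − 1)/(3/2) = 358/4463 ≈ 8.0215%

step 1 [0.5y] swap r/2=231/4769: DF=(1 − 231/4769·(0))/(1+231/4769) = 4769/5000 ≈ 0.953800
step 2 [1y] bond c/2=7/800: DF=(7372537/8000000 − 7/800·(0.953800))/(1+7/800) = 9053/10000 ≈ 0.905300
step 3 [1.5y] zero: DF = P = 4463/5000 ≈ 0.892600
step 4 [2y] zero: DF = P = 2187/2500 ≈ 0.874800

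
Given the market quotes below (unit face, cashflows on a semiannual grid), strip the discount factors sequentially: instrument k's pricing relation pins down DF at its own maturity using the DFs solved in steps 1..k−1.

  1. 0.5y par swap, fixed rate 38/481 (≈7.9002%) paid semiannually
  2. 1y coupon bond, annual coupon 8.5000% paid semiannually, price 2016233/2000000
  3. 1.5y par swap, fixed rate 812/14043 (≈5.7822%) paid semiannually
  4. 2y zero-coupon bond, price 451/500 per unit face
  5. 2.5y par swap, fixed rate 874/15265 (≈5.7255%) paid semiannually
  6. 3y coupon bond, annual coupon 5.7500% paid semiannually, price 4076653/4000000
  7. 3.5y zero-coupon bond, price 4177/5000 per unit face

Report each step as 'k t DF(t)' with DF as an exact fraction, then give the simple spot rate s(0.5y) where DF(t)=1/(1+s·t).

step 1 [0.5y] swap r/2=19/481: DF=(1 − 19/481·(0))/(1+19/481) = 481/500 ≈ 0.962000
step 2 [1y] bond c/2=17/400: DF=(2016233/2000000 − 17/400·(0.962000))/(1+17/400) = 4639/5000 ≈ 0.927800
step 3 [1.5y] swap r/2=406/14043: DF=(1 − 406/14043·(0.962000+0.927800))/(1+406/14043) = 2297/2500 ≈ 0.918800
step 4 [2y] zero: DF = P = 451/500 ≈ 0.902000
step 5 [2.5y] swap r/2=437/15265: DF=(1 − 437/15265·(0.962000+0.927800+0.918800+0.902000))/(1+437/15265) = 8689/10000 ≈ 0.868900
step 6 [3y] bond c/2=23/800: DF=(4076653/4000000 − 23/800·(0.962000+0.927800+0.918800+0.902000+0.868900))/(1+23/800) = 8627/10000 ≈ 0.862700
step 7 [3.5y] zero: DF = P = 4177/5000 ≈ 0.835400

1 1/2 481/500
2 1 4639/5000
3 3/2 2297/2500
4 2 451/500
5 5/2 8689/10000
6 3 8627/10000
7 7/2 4177/5000
s(0.5y) = (1/(481/500) − 1)/(1/2) = 38/481 ≈ 7.9002%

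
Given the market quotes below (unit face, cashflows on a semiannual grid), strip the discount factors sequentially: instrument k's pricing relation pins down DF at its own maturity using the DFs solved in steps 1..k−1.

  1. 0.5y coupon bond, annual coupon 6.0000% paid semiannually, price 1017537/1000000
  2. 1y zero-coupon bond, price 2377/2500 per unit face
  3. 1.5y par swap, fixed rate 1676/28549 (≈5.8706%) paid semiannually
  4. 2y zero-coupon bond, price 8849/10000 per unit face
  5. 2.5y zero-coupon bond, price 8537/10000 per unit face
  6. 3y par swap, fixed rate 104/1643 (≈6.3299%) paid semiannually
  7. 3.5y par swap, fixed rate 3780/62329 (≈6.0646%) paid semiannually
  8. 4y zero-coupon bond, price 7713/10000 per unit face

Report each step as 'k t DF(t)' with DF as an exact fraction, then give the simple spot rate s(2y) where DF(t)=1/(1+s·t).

1 1/2 9879/10000
2 1 2377/2500
3 3/2 4581/5000
4 2 8849/10000
5 5/2 8537/10000
6 3 2071/2500
7 7/2 811/1000
8 4 7713/10000
s(2y) = (1/(8849/10000) − 1)/(2) = 1151/17698 ≈ 6.5036%

step 1 [0.5y] bond c/2=3/100: DF=(1017537/1000000 − 3/100·(0))/(1+3/100) = 9879/10000 ≈ 0.987900
step 2 [1y] zero: DF = P = 2377/2500 ≈ 0.950800
step 3 [1.5y] swap r/2=838/28549: DF=(1 − 838/28549·(0.987900+0.950800))/(1+838/28549) = 4581/5000 ≈ 0.916200
step 4 [2y] zero: DF = P = 8849/10000 ≈ 0.884900
step 5 [2.5y] zero: DF = P = 8537/10000 ≈ 0.853700
step 6 [3y] swap r/2=52/1643: DF=(1 − 52/1643·(0.987900+0.950800+0.916200+0.884900+0.853700))/(1+52/1643) = 2071/2500 ≈ 0.828400
step 7 [3.5y] swap r/2=1890/62329: DF=(1 − 1890/62329·(0.987900+0.950800+0.916200+0.884900+0.853700+0.828400))/(1+1890/62329) = 811/1000 ≈ 0.811000
step 8 [4y] zero: DF = P = 7713/10000 ≈ 0.771300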